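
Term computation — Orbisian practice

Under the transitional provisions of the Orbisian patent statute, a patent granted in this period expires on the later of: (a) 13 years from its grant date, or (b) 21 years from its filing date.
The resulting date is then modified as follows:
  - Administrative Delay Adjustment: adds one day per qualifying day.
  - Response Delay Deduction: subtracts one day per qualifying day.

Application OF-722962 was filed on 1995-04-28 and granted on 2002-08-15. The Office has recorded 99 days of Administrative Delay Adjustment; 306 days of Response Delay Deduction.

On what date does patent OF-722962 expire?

(a) grant + 13 years → 15 August 2015.
(b) filing + 21 years → 28 April 2016.
Later of the two: 28 April 2016.
Administrative Delay Adjustment: +99 days → 5 August 2016.
Response Delay Deduction: −306 days → 4 October 2015.

2015-10-04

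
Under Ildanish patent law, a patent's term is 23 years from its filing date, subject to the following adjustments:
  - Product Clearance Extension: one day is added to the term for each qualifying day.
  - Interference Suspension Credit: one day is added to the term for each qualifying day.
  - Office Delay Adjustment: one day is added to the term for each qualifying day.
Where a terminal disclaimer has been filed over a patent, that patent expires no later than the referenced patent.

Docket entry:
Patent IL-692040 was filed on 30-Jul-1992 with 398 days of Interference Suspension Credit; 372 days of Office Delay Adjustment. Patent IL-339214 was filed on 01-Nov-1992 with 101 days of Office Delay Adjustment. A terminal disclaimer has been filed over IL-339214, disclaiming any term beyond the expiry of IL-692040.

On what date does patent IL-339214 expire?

2016-02-10

Natural term of IL-339214:
  Base: filing + 23 years → 1 November 2015.
  Office Delay Adjustment: +101 days → 10 February 2016.
Expiry of referenced patent IL-692040:
  Base: filing + 23 years → 30 July 2015.
  Interference Suspension Credit: +398 days → 31 August 2016.
  Office Delay Adjustment: +372 days → 7 September 2017.
Terminal disclaimer: IL-339214 expires on the earlier of 10 February 2016 and 7 September 2017.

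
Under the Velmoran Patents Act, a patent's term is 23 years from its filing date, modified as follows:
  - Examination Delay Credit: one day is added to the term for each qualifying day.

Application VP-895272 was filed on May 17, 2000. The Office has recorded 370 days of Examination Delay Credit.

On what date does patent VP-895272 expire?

Base term: filing date + 23 years → 17 May 2023.
Examination Delay Credit: +370 days → 21 May 2024.

May 21, 2024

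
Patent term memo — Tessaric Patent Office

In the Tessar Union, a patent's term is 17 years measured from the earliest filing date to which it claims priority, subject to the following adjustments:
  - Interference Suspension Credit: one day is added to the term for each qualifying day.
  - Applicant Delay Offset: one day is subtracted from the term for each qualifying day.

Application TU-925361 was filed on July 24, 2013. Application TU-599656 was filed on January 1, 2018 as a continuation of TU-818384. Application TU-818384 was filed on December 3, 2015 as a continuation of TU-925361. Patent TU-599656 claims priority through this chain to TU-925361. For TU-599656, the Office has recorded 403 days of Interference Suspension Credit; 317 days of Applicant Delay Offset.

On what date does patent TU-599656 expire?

2030-10-18

Earliest priority filing: 24 July 2013.
Base term: 24 July 2013 + 17 years → 24 July 2030.
Interference Suspension Credit: +403 days → 31 August 2031.
Applicant Delay Offset: −317 days → 18 October 2030.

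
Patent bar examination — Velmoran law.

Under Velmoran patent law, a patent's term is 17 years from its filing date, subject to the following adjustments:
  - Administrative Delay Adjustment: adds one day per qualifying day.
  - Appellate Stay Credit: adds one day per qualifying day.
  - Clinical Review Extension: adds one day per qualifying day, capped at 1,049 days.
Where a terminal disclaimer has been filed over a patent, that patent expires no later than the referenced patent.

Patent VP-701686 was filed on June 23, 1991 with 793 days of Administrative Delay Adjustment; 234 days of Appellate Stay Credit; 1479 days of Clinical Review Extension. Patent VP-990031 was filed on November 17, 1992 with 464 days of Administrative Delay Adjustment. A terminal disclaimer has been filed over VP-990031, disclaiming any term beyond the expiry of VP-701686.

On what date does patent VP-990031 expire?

Natural term of VP-990031:
  Base: filing + 17 years → 17 November 2009.
  Administrative Delay Adjustment: +464 days → 24 February 2011.
Expiry of referenced patent VP-701686:
  Base: filing + 17 years → 23 June 2008.
  Administrative Delay Adjustment: +793 days → 25 August 2010.
  Appellate Stay Credit: +234 days → 16 April 2011.
  Clinical Review Extension: 1479 days claimed exceeds the 1049-day cap, so +1049 days → 28 February 2014.
Terminal disclaimer: VP-990031 expires on the earlier of 24 February 2011 and 28 February 2014.

February 24, 2011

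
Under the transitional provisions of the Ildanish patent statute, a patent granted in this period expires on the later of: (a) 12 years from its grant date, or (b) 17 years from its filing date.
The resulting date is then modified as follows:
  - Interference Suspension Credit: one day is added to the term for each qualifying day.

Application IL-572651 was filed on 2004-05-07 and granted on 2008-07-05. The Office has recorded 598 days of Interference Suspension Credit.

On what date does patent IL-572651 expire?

(a) grant + 12 years → 5 July 2020.
(b) filing + 17 years → 7 May 2021.
Later of the two: 7 May 2021.
Interference Suspension Credit: +598 days → 26 December 2022.

December 26, 2022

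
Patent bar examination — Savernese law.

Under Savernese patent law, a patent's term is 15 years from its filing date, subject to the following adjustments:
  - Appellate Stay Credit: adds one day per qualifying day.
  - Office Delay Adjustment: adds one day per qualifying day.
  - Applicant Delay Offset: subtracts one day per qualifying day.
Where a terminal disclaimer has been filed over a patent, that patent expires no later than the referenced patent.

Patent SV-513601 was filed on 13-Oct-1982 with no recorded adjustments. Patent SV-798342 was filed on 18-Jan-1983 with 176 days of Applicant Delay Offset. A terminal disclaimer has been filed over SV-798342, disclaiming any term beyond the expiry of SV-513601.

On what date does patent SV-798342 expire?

Natural term of SV-798342:
  Base: filing + 15 years → 18 January 1998.
  Applicant Delay Offset: −176 days → 26 July 1997.
Expiry of referenced patent SV-513601:
  Base: filing + 15 years → 13 October 1997.
Terminal disclaimer: SV-798342 expires on the earlier of 26 July 1997 and 13 October 1997.

1997-07-26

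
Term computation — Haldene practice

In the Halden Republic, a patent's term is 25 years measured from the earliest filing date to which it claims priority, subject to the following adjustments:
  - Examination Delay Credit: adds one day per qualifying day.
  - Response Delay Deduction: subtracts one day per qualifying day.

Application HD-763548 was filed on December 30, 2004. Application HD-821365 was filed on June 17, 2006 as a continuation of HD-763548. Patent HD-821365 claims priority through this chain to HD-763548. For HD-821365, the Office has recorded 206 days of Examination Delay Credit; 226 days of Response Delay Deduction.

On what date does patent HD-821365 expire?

2029-12-10

Earliest priority filing: 30 December 2004.
Base term: 30 December 2004 + 25 years → 30 December 2029.
Examination Delay Credit: +206 days → 24 July 2030.
Response Delay Deduction: −226 days → 10 December 2029.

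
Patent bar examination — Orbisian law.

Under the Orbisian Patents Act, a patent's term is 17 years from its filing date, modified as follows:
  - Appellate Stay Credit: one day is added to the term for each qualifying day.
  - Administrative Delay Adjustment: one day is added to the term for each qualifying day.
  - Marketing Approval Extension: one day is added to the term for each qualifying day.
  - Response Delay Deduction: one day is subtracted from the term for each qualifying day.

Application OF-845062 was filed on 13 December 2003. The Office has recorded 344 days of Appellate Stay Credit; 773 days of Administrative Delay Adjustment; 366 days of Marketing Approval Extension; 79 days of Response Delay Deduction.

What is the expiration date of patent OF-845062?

October 17, 2024

Base term: filing date + 17 years → 13 December 2020.
Appellate Stay Credit: +344 days → 22 November 2021.
Administrative Delay Adjustment: +773 days → 4 January 2024.
Marketing Approval Extension: +366 days → 4 January 2025.
Response Delay Deduction: −79 days → 17 October 2024.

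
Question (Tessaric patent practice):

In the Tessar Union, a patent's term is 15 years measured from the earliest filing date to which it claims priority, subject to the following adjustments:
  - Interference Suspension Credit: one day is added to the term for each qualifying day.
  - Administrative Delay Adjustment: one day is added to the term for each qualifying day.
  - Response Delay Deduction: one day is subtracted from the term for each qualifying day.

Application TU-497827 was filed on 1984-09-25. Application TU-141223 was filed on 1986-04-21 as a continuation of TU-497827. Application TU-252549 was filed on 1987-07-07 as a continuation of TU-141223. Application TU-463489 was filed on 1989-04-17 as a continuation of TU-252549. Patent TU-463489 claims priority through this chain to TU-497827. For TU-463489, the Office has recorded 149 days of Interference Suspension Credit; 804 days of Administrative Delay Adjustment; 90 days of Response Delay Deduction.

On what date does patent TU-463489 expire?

February 4, 2002

Earliest priority filing: 25 September 1984.
Base term: 25 September 1984 + 15 years → 25 September 1999.
Interference Suspension Credit: +149 days → 21 February 2000.
Administrative Delay Adjustment: +804 days → 5 May 2002.
Response Delay Deduction: −90 days → 4 February 2002.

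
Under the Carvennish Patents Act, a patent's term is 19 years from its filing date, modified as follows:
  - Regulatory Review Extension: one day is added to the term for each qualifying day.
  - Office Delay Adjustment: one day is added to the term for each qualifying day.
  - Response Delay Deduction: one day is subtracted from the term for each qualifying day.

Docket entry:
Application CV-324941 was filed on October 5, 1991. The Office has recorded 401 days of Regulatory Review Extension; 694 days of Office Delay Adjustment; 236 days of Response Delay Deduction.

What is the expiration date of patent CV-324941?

2013-02-10

Base term: filing date + 19 years → 5 October 2010.
Regulatory Review Extension: +401 days → 10 November 2011.
Office Delay Adjustment: +694 days → 4 October 2013.
Response Delay Deduction: −236 days → 10 February 2013.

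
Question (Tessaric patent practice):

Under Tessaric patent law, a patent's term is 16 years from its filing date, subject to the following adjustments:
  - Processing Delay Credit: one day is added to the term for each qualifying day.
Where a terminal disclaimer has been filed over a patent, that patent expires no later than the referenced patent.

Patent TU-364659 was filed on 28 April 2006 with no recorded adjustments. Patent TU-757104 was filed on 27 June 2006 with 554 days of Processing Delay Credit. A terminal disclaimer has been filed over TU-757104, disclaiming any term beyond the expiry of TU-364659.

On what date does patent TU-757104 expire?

Natural term of TU-757104:
  Base: filing + 16 years → 27 June 2022.
  Processing Delay Credit: +554 days → 2 January 2024.
Expiry of referenced patent TU-364659:
  Base: filing + 16 years → 28 April 2022.
Terminal disclaimer: TU-757104 expires on the earlier of 2 January 2024 and 28 April 2022.

April 28, 2022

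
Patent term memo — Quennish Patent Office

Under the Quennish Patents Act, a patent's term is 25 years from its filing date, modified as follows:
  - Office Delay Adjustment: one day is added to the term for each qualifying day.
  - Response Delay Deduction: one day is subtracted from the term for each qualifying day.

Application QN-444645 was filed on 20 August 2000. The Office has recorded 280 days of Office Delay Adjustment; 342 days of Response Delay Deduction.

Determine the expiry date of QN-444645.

Base term: filing date + 25 years → 20 August 2025.
Office Delay Adjustment: +280 days → 27 May 2026.
Response Delay Deduction: −342 days → 19 June 2025.

2025-06-19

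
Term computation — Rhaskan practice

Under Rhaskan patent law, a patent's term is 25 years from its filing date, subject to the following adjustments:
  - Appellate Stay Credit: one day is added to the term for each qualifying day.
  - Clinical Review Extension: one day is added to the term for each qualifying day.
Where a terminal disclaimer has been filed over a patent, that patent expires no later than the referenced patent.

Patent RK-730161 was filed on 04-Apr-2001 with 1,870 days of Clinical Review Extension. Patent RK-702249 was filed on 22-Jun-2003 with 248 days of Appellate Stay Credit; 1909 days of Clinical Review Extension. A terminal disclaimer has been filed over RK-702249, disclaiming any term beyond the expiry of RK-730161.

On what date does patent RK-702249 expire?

Natural term of RK-702249:
  Base: filing + 25 years → 22 June 2028.
  Appellate Stay Credit: +248 days → 25 February 2029.
  Clinical Review Extension: +1909 days → 19 May 2034.
Expiry of referenced patent RK-730161:
  Base: filing + 25 years → 4 April 2026.
  Clinical Review Extension: +1870 days → 18 May 2031.
Terminal disclaimer: RK-702249 expires on the earlier of 19 May 2034 and 18 May 2031.

May 18, 2031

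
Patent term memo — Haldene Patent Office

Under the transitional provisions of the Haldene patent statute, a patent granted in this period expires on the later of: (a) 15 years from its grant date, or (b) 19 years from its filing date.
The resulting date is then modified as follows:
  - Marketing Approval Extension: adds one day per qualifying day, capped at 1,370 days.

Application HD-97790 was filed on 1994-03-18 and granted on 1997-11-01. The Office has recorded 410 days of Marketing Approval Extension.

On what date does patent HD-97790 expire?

(a) grant + 15 years → 1 November 2012.
(b) filing + 19 years → 18 March 2013.
Later of the two: 18 March 2013.
Marketing Approval Extension: 410 days (within the 1370-day cap) → +410 days → 2 May 2014.

2014-05-02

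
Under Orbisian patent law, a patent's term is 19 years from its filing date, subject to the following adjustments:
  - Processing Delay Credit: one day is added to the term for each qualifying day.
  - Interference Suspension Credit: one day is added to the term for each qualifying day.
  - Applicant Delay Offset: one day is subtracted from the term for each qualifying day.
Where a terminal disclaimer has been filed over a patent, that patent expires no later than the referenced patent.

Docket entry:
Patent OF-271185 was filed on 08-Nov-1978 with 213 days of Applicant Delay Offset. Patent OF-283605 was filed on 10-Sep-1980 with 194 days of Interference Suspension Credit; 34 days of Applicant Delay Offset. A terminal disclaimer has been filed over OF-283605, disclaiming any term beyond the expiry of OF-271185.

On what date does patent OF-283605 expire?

1997-04-09

Natural term of OF-283605:
  Base: filing + 19 years → 10 September 1999.
  Interference Suspension Credit: +194 days → 22 March 2000.
  Applicant Delay Offset: −34 days → 17 February 2000.
Expiry of referenced patent OF-271185:
  Base: filing + 19 years → 8 November 1997.
  Applicant Delay Offset: −213 days → 9 April 1997.
Terminal disclaimer: OF-283605 expires on the earlier of 17 February 2000 and 9 April 1997.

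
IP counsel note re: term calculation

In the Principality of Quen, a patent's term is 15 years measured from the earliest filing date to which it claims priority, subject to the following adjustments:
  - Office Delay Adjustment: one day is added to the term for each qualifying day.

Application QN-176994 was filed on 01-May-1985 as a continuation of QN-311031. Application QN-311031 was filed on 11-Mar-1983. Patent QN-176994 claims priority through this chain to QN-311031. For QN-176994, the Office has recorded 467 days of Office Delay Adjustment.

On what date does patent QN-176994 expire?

June 21, 1999

Earliest priority filing: 11 March 1983.
Base term: 11 March 1983 + 15 years → 11 March 1998.
Office Delay Adjustment: +467 days → 21 June 1999.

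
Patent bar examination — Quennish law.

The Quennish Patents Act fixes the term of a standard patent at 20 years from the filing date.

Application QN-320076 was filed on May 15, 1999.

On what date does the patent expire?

2019-05-15

Filing date + 20 years → 15 May 2019.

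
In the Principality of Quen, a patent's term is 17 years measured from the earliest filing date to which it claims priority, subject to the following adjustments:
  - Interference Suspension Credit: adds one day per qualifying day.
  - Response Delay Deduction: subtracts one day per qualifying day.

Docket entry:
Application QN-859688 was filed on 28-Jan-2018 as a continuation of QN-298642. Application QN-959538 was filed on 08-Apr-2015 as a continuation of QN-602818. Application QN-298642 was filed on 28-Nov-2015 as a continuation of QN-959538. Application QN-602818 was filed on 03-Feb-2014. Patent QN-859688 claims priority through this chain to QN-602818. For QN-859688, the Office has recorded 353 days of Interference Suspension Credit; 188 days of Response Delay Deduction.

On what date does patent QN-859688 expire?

Earliest priority filing: 3 February 2014.
Base term: 3 February 2014 + 17 years → 3 February 2031.
Interference Suspension Credit: +353 days → 22 January 2032.
Response Delay Deduction: −188 days → 18 July 2031.

July 18, 2031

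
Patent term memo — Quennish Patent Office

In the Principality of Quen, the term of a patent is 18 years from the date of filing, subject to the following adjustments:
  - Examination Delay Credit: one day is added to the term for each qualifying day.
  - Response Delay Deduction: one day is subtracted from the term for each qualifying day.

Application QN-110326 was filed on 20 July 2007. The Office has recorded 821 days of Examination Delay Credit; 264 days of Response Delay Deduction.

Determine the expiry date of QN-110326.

January 28, 2027

Base term: filing date + 18 years → 20 July 2025.
Examination Delay Credit: +821 days → 19 October 2027.
Response Delay Deduction: −264 days → 28 January 2027.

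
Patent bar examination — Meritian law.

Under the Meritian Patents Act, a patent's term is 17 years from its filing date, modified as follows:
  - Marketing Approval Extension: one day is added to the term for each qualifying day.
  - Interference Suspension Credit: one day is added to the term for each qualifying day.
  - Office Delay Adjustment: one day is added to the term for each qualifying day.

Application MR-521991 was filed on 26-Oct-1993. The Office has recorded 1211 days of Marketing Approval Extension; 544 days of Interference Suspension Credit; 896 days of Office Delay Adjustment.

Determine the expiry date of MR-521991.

Base term: filing date + 17 years → 26 October 2010.
Marketing Approval Extension: +1211 days → 18 February 2014.
Interference Suspension Credit: +544 days → 16 August 2015.
Office Delay Adjustment: +896 days → 28 January 2018.

January 28, 2018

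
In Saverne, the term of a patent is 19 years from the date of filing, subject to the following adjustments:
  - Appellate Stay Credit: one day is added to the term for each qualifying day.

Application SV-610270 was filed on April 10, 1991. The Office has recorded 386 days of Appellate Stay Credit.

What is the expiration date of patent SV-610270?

2011-05-01

Base term: filing date + 19 years → 10 April 2010.
Appellate Stay Credit: +386 days → 1 May 2011.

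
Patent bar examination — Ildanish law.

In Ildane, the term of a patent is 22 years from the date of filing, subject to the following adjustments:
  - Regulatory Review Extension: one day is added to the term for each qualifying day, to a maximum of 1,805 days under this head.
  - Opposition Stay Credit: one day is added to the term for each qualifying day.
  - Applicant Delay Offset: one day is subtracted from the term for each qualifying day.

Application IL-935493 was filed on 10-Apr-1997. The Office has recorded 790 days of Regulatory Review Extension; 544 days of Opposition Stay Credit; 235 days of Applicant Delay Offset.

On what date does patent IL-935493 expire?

Base term: filing date + 22 years → 10 April 2019.
Regulatory Review Extension: 790 days (within the 1805-day cap) → +790 days → 8 June 2021.
Opposition Stay Credit: +544 days → 4 December 2022.
Applicant Delay Offset: −235 days → 13 April 2022.

2022-04-13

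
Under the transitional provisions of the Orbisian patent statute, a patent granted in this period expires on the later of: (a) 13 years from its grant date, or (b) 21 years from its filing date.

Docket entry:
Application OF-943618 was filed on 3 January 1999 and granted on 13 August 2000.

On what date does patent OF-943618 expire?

(a) grant + 13 years → 13 August 2013.
(b) filing + 21 years → 3 January 2020.
Later of the two: 3 January 2020.

2020-01-03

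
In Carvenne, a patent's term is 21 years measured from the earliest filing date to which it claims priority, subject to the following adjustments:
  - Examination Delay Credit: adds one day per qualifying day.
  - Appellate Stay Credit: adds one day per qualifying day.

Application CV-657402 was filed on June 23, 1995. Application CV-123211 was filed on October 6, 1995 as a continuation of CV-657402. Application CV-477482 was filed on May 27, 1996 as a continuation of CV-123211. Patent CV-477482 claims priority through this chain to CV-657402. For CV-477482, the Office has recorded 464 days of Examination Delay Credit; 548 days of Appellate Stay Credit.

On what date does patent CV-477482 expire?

2019-04-01

Earliest priority filing: 23 June 1995.
Base term: 23 June 1995 + 21 years → 23 June 2016.
Examination Delay Credit: +464 days → 30 September 2017.
Appellate Stay Credit: +548 days → 1 April 2019.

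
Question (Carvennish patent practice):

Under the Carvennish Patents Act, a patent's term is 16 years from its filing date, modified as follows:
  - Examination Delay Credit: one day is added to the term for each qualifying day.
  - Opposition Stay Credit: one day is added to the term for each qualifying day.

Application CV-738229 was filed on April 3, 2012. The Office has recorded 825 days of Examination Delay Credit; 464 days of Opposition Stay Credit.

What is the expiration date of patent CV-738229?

Base term: filing date + 16 years → 3 April 2028.
Examination Delay Credit: +825 days → 7 July 2030.
Opposition Stay Credit: +464 days → 14 October 2031.

October 14, 2031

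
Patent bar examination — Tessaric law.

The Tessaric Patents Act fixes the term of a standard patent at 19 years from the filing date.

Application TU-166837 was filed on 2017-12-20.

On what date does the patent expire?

2036-12-20

Filing date + 19 years → 20 December 2036.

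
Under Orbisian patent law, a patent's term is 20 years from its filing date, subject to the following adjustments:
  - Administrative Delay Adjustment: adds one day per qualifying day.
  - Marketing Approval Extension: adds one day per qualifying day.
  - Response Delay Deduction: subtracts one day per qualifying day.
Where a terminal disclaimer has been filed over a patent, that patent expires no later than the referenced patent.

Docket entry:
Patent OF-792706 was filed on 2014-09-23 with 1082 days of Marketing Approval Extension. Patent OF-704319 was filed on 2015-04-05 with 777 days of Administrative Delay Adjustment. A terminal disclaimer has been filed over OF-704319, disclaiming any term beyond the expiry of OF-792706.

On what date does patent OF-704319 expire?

May 21, 2037

Natural term of OF-704319:
  Base: filing + 20 years → 5 April 2035.
  Administrative Delay Adjustment: +777 days → 21 May 2037.
Expiry of referenced patent OF-792706:
  Base: filing + 20 years → 23 September 2034.
  Marketing Approval Extension: +1082 days → 9 September 2037.
Terminal disclaimer: OF-704319 expires on the earlier of 21 May 2037 and 9 September 2037.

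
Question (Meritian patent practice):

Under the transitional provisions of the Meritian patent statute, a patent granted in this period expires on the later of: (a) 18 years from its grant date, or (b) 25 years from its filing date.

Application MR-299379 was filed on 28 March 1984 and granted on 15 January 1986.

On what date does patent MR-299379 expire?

(a) grant + 18 years → 15 January 2004.
(b) filing + 25 years → 28 March 2009.
Later of the two: 28 March 2009.

March 28, 2009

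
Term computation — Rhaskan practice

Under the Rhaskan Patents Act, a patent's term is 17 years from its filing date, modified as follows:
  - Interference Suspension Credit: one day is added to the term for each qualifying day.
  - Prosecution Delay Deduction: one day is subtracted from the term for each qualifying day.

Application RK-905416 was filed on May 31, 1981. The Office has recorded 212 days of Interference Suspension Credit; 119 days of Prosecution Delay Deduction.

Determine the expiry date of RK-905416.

Base term: filing date + 17 years → 31 May 1998.
Interference Suspension Credit: +212 days → 29 December 1998.
Prosecution Delay Deduction: −119 days → 1 September 1998.

1998-09-01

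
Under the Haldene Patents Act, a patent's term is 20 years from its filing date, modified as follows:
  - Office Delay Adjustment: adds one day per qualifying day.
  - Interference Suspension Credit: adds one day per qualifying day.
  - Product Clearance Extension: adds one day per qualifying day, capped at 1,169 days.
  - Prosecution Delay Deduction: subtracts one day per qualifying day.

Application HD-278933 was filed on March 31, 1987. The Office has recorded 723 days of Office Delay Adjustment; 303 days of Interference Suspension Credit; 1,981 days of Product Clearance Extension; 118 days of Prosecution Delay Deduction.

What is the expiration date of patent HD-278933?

Base term: filing date + 20 years → 31 March 2007.
Office Delay Adjustment: +723 days → 23 March 2009.
Interference Suspension Credit: +303 days → 20 January 2010.
Product Clearance Extension: 1981 days claimed exceeds the 1169-day cap, so +1169 days → 3 April 2013.
Prosecution Delay Deduction: −118 days → 6 December 2012.

December 6, 2012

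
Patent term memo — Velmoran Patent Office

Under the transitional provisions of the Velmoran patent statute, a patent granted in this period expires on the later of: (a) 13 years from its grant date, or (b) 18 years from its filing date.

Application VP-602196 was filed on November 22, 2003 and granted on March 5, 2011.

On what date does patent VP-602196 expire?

(a) grant + 13 years → 5 March 2024.
(b) filing + 18 years → 22 November 2021.
Later of the two: 5 March 2024.

2024-03-05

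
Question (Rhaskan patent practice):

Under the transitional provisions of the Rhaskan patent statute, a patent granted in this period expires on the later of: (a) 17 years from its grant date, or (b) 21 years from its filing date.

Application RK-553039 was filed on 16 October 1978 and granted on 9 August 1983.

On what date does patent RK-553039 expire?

(a) grant + 17 years → 9 August 2000.
(b) filing + 21 years → 16 October 1999.
Later of the two: 9 August 2000.

2000-08-09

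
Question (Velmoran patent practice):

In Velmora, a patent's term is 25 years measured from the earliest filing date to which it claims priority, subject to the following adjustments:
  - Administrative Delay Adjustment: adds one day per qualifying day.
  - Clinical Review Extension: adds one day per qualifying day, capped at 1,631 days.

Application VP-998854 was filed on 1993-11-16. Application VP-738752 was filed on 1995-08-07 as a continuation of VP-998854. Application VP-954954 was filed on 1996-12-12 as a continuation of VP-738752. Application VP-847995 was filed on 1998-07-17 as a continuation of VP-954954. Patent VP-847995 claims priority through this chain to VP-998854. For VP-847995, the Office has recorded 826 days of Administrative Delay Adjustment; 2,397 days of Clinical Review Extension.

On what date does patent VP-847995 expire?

Earliest priority filing: 16 November 1993.
Base term: 16 November 1993 + 25 years → 16 November 2018.
Administrative Delay Adjustment: +826 days → 19 February 2021.
Clinical Review Extension: 2397 days claimed exceeds the 1631-day cap, so +1631 days → 8 August 2025.

August 8, 2025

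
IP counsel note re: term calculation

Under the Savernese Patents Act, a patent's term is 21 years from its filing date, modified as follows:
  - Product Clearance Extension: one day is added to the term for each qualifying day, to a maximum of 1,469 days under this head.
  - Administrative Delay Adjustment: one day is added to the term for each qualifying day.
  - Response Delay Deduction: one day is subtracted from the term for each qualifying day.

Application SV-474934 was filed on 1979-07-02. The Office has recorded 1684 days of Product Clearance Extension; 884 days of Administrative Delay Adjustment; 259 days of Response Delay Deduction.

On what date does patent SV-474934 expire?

2006-03-27

Base term: filing date + 21 years → 2 July 2000.
Product Clearance Extension: 1684 days claimed exceeds the 1469-day cap, so +1469 days → 10 July 2004.
Administrative Delay Adjustment: +884 days → 11 December 2006.
Response Delay Deduction: −259 days → 27 March 2006.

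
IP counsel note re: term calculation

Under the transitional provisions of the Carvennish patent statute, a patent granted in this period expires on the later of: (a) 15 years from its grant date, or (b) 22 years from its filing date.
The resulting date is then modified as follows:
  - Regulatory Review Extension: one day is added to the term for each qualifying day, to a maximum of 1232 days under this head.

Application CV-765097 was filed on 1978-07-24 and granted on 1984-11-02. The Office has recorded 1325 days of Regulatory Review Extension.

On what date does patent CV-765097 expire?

(a) grant + 15 years → 2 November 1999.
(b) filing + 22 years → 24 July 2000.
Later of the two: 24 July 2000.
Regulatory Review Extension: 1325 days claimed exceeds the 1232-day cap, so +1232 days → 8 December 2003.

December 8, 2003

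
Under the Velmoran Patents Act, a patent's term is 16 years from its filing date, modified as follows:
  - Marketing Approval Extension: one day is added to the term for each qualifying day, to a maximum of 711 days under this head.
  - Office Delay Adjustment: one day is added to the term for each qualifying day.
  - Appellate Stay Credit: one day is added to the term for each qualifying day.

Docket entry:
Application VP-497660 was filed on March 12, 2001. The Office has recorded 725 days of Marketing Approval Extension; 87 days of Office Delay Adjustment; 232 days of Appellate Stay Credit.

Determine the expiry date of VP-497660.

January 6, 2020

Base term: filing date + 16 years → 12 March 2017.
Marketing Approval Extension: 725 days claimed exceeds the 711-day cap, so +711 days → 21 February 2019.
Office Delay Adjustment: +87 days → 19 May 2019.
Appellate Stay Credit: +232 days → 6 January 2020.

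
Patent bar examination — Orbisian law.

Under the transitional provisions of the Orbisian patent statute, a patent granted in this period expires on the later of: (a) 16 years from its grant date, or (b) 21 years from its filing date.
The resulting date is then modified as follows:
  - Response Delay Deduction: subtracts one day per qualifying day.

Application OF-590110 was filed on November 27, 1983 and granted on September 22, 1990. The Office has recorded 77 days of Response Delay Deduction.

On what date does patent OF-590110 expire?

2006-07-07

(a) grant + 16 years → 22 September 2006.
(b) filing + 21 years → 27 November 2004.
Later of the two: 22 September 2006.
Response Delay Deduction: −77 days → 7 July 2006.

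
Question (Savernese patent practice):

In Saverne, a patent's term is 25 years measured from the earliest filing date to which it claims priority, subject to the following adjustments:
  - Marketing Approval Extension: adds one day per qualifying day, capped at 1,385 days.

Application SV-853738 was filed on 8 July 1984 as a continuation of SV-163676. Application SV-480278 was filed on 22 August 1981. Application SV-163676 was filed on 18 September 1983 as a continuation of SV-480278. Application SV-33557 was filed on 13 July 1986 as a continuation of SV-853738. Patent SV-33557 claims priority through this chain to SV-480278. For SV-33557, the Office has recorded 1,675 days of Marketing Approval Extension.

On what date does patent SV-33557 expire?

Earliest priority filing: 22 August 1981.
Base term: 22 August 1981 + 25 years → 22 August 2006.
Marketing Approval Extension: 1675 days claimed exceeds the 1385-day cap, so +1385 days → 7 June 2010.

2010-06-07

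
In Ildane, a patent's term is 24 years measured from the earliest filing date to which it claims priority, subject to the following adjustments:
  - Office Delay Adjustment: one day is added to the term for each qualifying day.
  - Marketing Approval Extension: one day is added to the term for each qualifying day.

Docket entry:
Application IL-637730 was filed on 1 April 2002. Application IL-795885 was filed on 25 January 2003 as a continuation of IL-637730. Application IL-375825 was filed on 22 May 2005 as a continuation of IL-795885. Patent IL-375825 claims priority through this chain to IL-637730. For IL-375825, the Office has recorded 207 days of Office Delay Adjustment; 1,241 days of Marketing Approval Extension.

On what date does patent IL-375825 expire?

2030-03-19

Earliest priority filing: 1 April 2002.
Base term: 1 April 2002 + 24 years → 1 April 2026.
Office Delay Adjustment: +207 days → 25 October 2026.
Marketing Approval Extension: +1241 days → 19 March 2030.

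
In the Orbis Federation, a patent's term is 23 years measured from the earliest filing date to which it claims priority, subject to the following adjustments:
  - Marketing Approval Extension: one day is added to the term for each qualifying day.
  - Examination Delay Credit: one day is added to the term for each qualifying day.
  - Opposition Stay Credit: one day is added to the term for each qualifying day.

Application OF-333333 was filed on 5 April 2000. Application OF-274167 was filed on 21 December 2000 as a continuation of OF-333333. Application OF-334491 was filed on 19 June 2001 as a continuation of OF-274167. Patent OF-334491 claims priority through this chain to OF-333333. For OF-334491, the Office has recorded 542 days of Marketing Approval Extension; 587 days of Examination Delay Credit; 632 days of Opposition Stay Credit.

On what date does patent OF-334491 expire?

Earliest priority filing: 5 April 2000.
Base term: 5 April 2000 + 23 years → 5 April 2023.
Marketing Approval Extension: +542 days → 28 September 2024.
Examination Delay Credit: +587 days → 8 May 2026.
Opposition Stay Credit: +632 days → 30 January 2028.

January 30, 2028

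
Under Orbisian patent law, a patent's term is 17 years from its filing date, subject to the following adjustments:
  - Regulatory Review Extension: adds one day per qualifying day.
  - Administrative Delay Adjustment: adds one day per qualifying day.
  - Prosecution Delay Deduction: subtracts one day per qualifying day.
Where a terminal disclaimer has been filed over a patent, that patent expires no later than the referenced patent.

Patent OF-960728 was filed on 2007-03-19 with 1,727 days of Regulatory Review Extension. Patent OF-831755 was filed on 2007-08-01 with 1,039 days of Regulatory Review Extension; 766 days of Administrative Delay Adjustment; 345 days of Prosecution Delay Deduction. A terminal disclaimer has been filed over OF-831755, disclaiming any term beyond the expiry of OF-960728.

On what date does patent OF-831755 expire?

July 31, 2028

Natural term of OF-831755:
  Base: filing + 17 years → 1 August 2024.
  Regulatory Review Extension: +1039 days → 6 June 2027.
  Administrative Delay Adjustment: +766 days → 11 July 2029.
  Prosecution Delay Deduction: −345 days → 31 July 2028.
Expiry of referenced patent OF-960728:
  Base: filing + 17 years → 19 March 2024.
  Regulatory Review Extension: +1727 days → 10 December 2028.
Terminal disclaimer: OF-831755 expires on the earlier of 31 July 2028 and 10 December 2028.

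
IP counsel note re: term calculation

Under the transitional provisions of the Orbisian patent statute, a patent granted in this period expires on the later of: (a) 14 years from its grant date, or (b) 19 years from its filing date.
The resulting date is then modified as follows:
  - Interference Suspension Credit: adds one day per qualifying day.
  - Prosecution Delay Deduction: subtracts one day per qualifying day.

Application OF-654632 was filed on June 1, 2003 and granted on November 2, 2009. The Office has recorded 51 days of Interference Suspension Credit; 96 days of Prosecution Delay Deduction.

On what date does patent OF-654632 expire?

(a) grant + 14 years → 2 November 2023.
(b) filing + 19 years → 1 June 2022.
Later of the two: 2 November 2023.
Interference Suspension Credit: +51 days → 23 December 2023.
Prosecution Delay Deduction: −96 days → 18 September 2023.

2023-09-18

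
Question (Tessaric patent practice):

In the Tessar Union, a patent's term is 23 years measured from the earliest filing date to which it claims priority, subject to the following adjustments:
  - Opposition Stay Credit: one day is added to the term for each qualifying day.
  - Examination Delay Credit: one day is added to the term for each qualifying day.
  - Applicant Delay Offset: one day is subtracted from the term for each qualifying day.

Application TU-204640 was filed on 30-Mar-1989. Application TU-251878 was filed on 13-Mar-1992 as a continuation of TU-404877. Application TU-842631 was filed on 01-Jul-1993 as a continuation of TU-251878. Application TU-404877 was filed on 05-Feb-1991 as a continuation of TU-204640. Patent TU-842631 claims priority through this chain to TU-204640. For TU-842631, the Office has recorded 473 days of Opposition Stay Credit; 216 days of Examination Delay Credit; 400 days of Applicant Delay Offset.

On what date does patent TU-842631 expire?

January 13, 2013

Earliest priority filing: 30 March 1989.
Base term: 30 March 1989 + 23 years → 30 March 2012.
Opposition Stay Credit: +473 days → 16 July 2013.
Examination Delay Credit: +216 days → 17 February 2014.
Applicant Delay Offset: −400 days → 13 January 2013.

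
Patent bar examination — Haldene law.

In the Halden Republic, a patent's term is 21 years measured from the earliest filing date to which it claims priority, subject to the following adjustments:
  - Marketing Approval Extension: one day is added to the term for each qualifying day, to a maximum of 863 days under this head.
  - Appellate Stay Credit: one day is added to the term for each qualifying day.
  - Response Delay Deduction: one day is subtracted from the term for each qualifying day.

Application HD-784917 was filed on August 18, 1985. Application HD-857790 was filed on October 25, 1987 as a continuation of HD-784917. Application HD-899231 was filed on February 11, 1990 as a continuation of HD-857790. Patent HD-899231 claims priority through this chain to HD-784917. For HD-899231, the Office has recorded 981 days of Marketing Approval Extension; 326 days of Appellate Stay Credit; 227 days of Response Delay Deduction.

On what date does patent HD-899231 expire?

2009-04-06

Earliest priority filing: 18 August 1985.
Base term: 18 August 1985 + 21 years → 18 August 2006.
Marketing Approval Extension: 981 days claimed exceeds the 863-day cap, so +863 days → 28 December 2008.
Appellate Stay Credit: +326 days → 19 November 2009.
Response Delay Deduction: −227 days → 6 April 2009.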